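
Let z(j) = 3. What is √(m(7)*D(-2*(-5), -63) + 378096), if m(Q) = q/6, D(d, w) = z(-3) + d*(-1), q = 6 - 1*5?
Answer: √13611414/6 ≈ 614.89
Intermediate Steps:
q = 1 (q = 6 - 5 = 1)
D(d, w) = 3 - d (D(d, w) = 3 + d*(-1) = 3 - d)
m(Q) = ⅙ (m(Q) = 1/6 = 1*(⅙) = ⅙)
√(m(7)*D(-2*(-5), -63) + 378096) = √((3 - (-2)*(-5))/6 + 378096) = √((3 - 1*10)/6 + 378096) = √((3 - 10)/6 + 378096) = √((⅙)*(-7) + 378096) = √(-7/6 + 378096) = √(2268569/6) = √13611414/6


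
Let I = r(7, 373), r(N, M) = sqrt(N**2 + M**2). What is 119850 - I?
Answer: 119850 - sqrt(139178) ≈ 1.1948e+5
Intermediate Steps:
r(N, M) = sqrt(M**2 + N**2)
I = sqrt(139178) (I = sqrt(373**2 + 7**2) = sqrt(139129 + 49) = sqrt(139178) ≈ 373.07)
119850 - I = 119850 - sqrt(139178)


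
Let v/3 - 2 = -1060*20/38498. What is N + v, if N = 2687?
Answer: 51805757/19249 ≈ 2691.3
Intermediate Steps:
v = 83694/19249 (v = 6 + 3*(-1060*20/38498) = 6 + 3*(-21200*1/38498) = 6 + 3*(-10600/19249) = 6 - 31800/19249 = 83694/19249 ≈ 4.3480)
N + v = 2687 + 83694/19249 = 51805757/19249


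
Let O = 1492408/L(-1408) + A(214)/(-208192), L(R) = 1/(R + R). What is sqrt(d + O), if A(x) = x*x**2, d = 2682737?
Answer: I*sqrt(711100547755821262)/13012 ≈ 64807.0*I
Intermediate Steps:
L(R) = 1/(2*R)
A(x) = x**3
O = -109369008255315/26024 (O = 1492408/(((1/2)/(-1408))) + 214**3/(-208192) = 1492408/(((1/2)*(-1/1408))) + 9800344*(-1/208192) = 1492408/(-1/2816) - 1225043/26024 = 1492408*(-2816) - 1225043/26024 = -4202620928 - 1225043/26024 = -109369008255315/26024 ≈ -4.2026e+9)
sqrt(d + O) = sqrt(2682737 - 109369008255315/26024) = sqrt(-109299192707627/26024) = I*sqrt(711100547755821262)/13012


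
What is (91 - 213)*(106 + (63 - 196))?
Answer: 3294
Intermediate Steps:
(91 - 213)*(106 + (63 - 196)) = -122*(106 - 133) = -122*(-27) = 3294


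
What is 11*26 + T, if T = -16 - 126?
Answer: 144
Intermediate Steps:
T = -142
11*26 + T = 11*26 - 142 = 286 - 142 = 144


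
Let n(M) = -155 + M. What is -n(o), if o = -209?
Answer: 364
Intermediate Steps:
-n(o) = -(-155 - 209) = -1*(-364) = 364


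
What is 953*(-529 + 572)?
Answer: 40979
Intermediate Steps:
953*(-529 + 572) = 953*43 = 40979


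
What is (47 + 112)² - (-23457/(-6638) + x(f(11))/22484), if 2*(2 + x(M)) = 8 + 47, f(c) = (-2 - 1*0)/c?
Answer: 3772631134095/149248792 ≈ 25277.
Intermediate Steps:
f(c) = -2/c (f(c) = (-2 + 0)/c = -2/c)
x(M) = 51/2 (x(M) = -2 + (8 + 47)/2 = -2 + (½)*55 = -2 + 55/2 = 51/2)
(47 + 112)² - (-23457/(-6638) + x(f(11))/22484) = (47 + 112)² - (-23457/(-6638) + (51/2)/22484) = 159² - (-23457*(-1/6638) + (51/2)*(1/22484)) = 25281 - (23457/6638 + 51/44968) = 25281 - 1*527576457/149248792 = 25281 - 527576457/149248792 = 3772631134095/149248792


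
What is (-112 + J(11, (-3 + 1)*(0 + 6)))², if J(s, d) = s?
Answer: 10201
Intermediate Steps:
(-112 + J(11, (-3 + 1)*(0 + 6)))² = (-112 + 11)² = (-101)² = 10201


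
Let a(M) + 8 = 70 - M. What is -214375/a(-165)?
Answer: -214375/227 ≈ -944.38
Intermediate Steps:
a(M) = 62 - M (a(M) = -8 + (70 - M) = 62 - M)
-214375/a(-165) = -214375/(62 - 1*(-165)) = -214375/(62 + 165) = -214375/227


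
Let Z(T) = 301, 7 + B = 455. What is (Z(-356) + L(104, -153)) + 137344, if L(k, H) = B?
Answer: 138093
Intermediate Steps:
B = 448 (B = -7 + 455 = 448)
L(k, H) = 448
(Z(-356) + L(104, -153)) + 137344 = (301 + 448) + 137344 = 749 + 137344 = 138093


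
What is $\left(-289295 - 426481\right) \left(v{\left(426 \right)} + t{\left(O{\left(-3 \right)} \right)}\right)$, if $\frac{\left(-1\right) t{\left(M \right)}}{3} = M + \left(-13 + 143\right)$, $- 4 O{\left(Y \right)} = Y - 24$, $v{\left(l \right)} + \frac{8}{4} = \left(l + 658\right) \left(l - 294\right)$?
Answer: $-102123877632$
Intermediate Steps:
$v{\left(l \right)} = -2 + \left(-294 + l\right) \left(658 + l\right)$ ($v{\left(l \right)} = -2 + \left(l + 658\right) \left(l - 294\right) = -2 + \left(658 + l\right) \left(-294 + l\right) = -2 + \left(-294 + l\right) \left(658 + l\right)$)
$O{\left(Y \right)} = 6 - \frac{Y}{4}$ ($O{\left(Y \right)} = - \frac{Y - 24}{4} = - \frac{-24 + Y}{4} = 6 - \frac{Y}{4}$)
$t{\left(M \right)} = -390 - 3 M$ ($t{\left(M \right)} = - 3 \left(M + \left(-13 + 143\right)\right) = - 3 \left(M + 130\right) = - 3 \left(130 + M\right) = -390 - 3 M$)
$\left(-289295 - 426481\right) \left(v{\left(426 \right)} + t{\left(O{\left(-3 \right)} \right)}\right) = \left(-289295 - 426481\right) \left(\left(-193454 + 426^{2} + 364 \cdot 426\right) - \left(390 + 3 \left(6 - - \frac{3}{4}\right)\right)\right) = - 715776 \left(\left(-193454 + 181476 + 155064\right) - \left(390 + 3 \left(6 + \frac{3}{4}\right)\right)\right) = - 715776 \left(143086 - \frac{1641}{4}\right) = \left(-715776\right) \frac{570703}{4} = -102123877632$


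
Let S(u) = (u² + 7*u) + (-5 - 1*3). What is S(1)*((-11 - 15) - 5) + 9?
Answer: 9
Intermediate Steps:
S(u) = -8 + u² + 7*u (S(u) = (u² + 7*u) + (-5 - 3) = (u² + 7*u) - 8 = -8 + u² + 7*u)
S(1)*((-11 - 15) - 5) + 9 = (-8 + 1² + 7*1)*((-11 - 15) - 5) + 9 = (-8 + 1 + 7)*(-26 - 5) + 9 = 0*(-31) + 9 = 0 + 9 = 9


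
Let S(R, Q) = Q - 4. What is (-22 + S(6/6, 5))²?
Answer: 441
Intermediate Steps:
S(R, Q) = -4 + Q
(-22 + S(6/6, 5))² = (-22 + (-4 + 5))² = (-22 + 1)² = (-21)² = 441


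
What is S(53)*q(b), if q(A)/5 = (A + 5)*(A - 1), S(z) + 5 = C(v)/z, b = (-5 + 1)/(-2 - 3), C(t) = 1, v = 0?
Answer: 7656/265 ≈ 28.891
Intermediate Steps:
b = ⅘ (b = -4/(-5) = -4*(-⅕) = ⅘ ≈ 0.80000)
S(z) = -5 + 1/z
q(A) = 5*(-1 + A)*(5 + A) (q(A) = 5*((A + 5)*(A - 1)) = 5*((5 + A)*(-1 + A)) = 5*((-1 + A)*(5 + A)) = 5*(-1 + A)*(5 + A))
S(53)*q(b) = (-5 + 1/53)*(-25 + 5*(⅘)² + 20*(⅘)) = (-5 + 1/53)*(-25 + 5*(16/25) + 16) = -264*(-25 + 16/5 + 16)/53 = -264/53*(-29/5) = 7656/265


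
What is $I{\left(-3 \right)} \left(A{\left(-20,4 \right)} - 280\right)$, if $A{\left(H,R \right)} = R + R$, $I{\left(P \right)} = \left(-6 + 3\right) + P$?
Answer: $1632$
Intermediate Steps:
$I{\left(P \right)} = -3 + P$
$A{\left(H,R \right)} = 2 R$
$I{\left(-3 \right)} \left(A{\left(-20,4 \right)} - 280\right) = \left(-3 - 3\right) \left(2 \cdot 4 - 280\right) = - 6 \left(8 - 280\right) = \left(-6\right) \left(-272\right) = 1632$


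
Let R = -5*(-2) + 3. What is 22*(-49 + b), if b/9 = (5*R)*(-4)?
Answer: -52558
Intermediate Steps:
R = 13 (R = 10 + 3 = 13)
b = -2340 (b = 9*((5*13)*(-4)) = 9*(65*(-4)) = 9*(-260) = -2340)
22*(-49 + b) = 22*(-49 - 2340) = 22*(-2389) = -52558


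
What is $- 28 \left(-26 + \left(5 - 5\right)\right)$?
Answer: $728$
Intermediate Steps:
$- 28 \left(-26 + \left(5 - 5\right)\right) = - 28 \left(-26 + 0\right) = \left(-28\right) \left(-26\right) = 728$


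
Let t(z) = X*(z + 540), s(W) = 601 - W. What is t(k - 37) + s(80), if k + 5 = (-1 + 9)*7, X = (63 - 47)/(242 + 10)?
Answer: 35039/63 ≈ 556.17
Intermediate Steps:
X = 4/63 (X = 16/252 = 16*(1/252) = 4/63 ≈ 0.063492)
k = 51 (k = -5 + (-1 + 9)*7 = -5 + 8*7 = -5 + 56 = 51)
t(z) = 240/7 + 4*z/63 (t(z) = 4*(z + 540)/63 = 4*(540 + z)/63 = 240/7 + 4*z/63)
t(k - 37) + s(80) = (240/7 + 4*(51 - 37)/63) + (601 - 1*80) = (240/7 + (4/63)*14) + (601 - 80) = (240/7 + 8/9) + 521 = 2216/63 + 521 = 35039/63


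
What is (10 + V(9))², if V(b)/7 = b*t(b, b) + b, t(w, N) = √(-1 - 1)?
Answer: -2609 + 9198*I*√2 ≈ -2609.0 + 13008.0*I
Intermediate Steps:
t(w, N) = I*√2 (t(w, N) = √(-2) = I*√2)
V(b) = 7*b + 7*I*b*√2 (V(b) = 7*(b*(I*√2) + b) = 7*(I*b*√2 + b) = 7*(b + I*b*√2) = 7*b + 7*I*b*√2)
(10 + V(9))² = (10 + 7*9*(1 + I*√2))² = (10 + (63 + 63*I*√2))² = (73 + 63*I*√2)²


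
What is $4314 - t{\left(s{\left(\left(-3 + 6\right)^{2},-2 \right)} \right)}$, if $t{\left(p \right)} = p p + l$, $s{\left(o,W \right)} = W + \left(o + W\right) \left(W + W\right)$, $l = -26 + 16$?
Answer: $3424$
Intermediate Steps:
$l = -10$
$s{\left(o,W \right)} = W + 2 W \left(W + o\right)$ ($s{\left(o,W \right)} = W + \left(W + o\right) 2 W = W + 2 W \left(W + o\right)$)
$t{\left(p \right)} = -10 + p^{2}$ ($t{\left(p \right)} = p p - 10 = p^{2} - 10 = -10 + p^{2}$)
$4314 - t{\left(s{\left(\left(-3 + 6\right)^{2},-2 \right)} \right)} = 4314 - \left(-10 + \left(- 2 \left(1 + 2 \left(-2\right) + 2 \left(-3 + 6\right)^{2}\right)\right)^{2}\right) = 4314 - \left(-10 + \left(- 2 \left(1 - 4 + 2 \cdot 3^{2}\right)\right)^{2}\right) = 4314 - \left(-10 + \left(- 2 \left(1 - 4 + 2 \cdot 9\right)\right)^{2}\right) = 4314 - \left(-10 + \left(- 2 \left(1 - 4 + 18\right)\right)^{2}\right) = 4314 - \left(-10 + \left(\left(-2\right) 15\right)^{2}\right) = 4314 - \left(-10 + \left(-30\right)^{2}\right) = 4314 - \left(-10 + 900\right) = 4314 - 890 = 3424$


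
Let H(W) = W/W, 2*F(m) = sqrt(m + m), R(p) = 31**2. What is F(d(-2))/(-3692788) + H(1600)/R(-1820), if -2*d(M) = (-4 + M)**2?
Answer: 1/961 - 3*I/3692788 ≈ 0.0010406 - 8.1239e-7*I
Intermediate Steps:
R(p) = 961
d(M) = -(-4 + M)**2/2
F(m) = sqrt(2)*sqrt(m)/2 (F(m) = sqrt(m + m)/2 = sqrt(2*m)/2 = (sqrt(2)*sqrt(m))/2 = sqrt(2)*sqrt(m)/2)
H(W) = 1
F(d(-2))/(-3692788) + H(1600)/R(-1820) = (sqrt(2)*sqrt(-(-4 - 2)**2/2)/2)/(-3692788) + 1/961 = (sqrt(2)*sqrt(-1/2*(-6)**2)/2)*(-1/3692788) + 1*(1/961) = (sqrt(2)*sqrt(-1/2*36)/2)*(-1/3692788) + 1/961 = (sqrt(2)*sqrt(-18)/2)*(-1/3692788) + 1/961 = (sqrt(2)*(3*I*sqrt(2))/2)*(-1/3692788) + 1/961 = (3*I)*(-1/3692788) + 1/961 = -3*I/3692788 + 1/961 = 1/961 - 3*I/3692788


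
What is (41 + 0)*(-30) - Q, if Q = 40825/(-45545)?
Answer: -11195905/9109 ≈ -1229.1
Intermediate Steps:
Q = -8165/9109 (Q = 40825*(-1/45545) = -8165/9109 ≈ -0.89637)
(41 + 0)*(-30) - Q = (41 + 0)*(-30) - 1*(-8165/9109) = 41*(-30) + 8165/9109 = -1230 + 8165/9109 = -11195905/9109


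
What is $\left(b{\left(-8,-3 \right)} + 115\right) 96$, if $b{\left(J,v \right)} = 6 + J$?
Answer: $10848$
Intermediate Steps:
$\left(b{\left(-8,-3 \right)} + 115\right) 96 = \left(\left(6 - 8\right) + 115\right) 96 = \left(-2 + 115\right) 96 = 113 \cdot 96 = 10848$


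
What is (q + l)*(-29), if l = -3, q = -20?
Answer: 667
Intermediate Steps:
(q + l)*(-29) = (-20 - 3)*(-29) = -23*(-29) = 667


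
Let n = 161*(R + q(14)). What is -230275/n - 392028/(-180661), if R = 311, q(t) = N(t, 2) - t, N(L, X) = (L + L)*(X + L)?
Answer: 83385949/333375133 ≈ 0.25013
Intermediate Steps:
N(L, X) = 2*L*(L + X) (N(L, X) = (2*L)*(L + X) = 2*L*(L + X))
q(t) = -t + 2*t*(2 + t) (q(t) = 2*t*(t + 2) - t = 2*t*(2 + t) - t = -t + 2*t*(2 + t))
n = 119945 (n = 161*(311 + 14*(3 + 2*14)) = 161*(311 + 14*(3 + 28)) = 161*(311 + 14*31) = 161*(311 + 434) = 161*745 = 119945)
-230275/n - 392028/(-180661) = -230275/119945 - 392028/(-180661) = -230275*1/119945 - 392028*(-1/180661) = -46055/23989 + 30156/13897 = 83385949/333375133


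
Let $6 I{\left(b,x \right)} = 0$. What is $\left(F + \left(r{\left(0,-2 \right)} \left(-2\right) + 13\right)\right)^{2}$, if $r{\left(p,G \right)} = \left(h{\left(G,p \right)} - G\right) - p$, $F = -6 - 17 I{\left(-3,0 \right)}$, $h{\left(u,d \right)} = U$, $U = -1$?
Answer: $25$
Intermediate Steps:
$h{\left(u,d \right)} = -1$
$I{\left(b,x \right)} = 0$ ($I{\left(b,x \right)} = \frac{1}{6} \cdot 0 = 0$)
$F = -6$ ($F = -6 - 0 = -6 + 0 = -6$)
$r{\left(p,G \right)} = -1 - G - p$ ($r{\left(p,G \right)} = \left(-1 - G\right) - p = -1 - G - p$)
$\left(F + \left(r{\left(0,-2 \right)} \left(-2\right) + 13\right)\right)^{2} = \left(-6 + \left(\left(-1 - -2 - 0\right) \left(-2\right) + 13\right)\right)^{2} = \left(-6 + \left(\left(-1 + 2 + 0\right) \left(-2\right) + 13\right)\right)^{2} = \left(-6 + \left(1 \left(-2\right) + 13\right)\right)^{2} = \left(-6 + \left(-2 + 13\right)\right)^{2} = \left(-6 + 11\right)^{2} = 5^{2} = 25$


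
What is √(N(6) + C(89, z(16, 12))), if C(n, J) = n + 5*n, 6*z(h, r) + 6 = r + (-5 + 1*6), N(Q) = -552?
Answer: 3*I*√2 ≈ 4.2426*I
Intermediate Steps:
z(h, r) = -⅚ + r/6 (z(h, r) = -1 + (r + (-5 + 1*6))/6 = -1 + (r + (-5 + 6))/6 = -1 + (r + 1)/6 = -1 + (1 + r)/6 = -1 + (⅙ + r/6) = -⅚ + r/6)
C(n, J) = 6*n
√(N(6) + C(89, z(16, 12))) = √(-552 + 6*89) = √(-552 + 534) = √(-18) = 3*I*√2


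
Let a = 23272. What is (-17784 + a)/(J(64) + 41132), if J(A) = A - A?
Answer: 196/1469 ≈ 0.13342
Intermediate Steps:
J(A) = 0
(-17784 + a)/(J(64) + 41132) = (-17784 + 23272)/(0 + 41132) = 5488/41132 = 5488*(1/41132) = 196/1469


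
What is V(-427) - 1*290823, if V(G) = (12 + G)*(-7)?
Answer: -287918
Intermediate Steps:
V(G) = -84 - 7*G
V(-427) - 1*290823 = (-84 - 7*(-427)) - 1*290823 = (-84 + 2989) - 290823 = 2905 - 290823 = -287918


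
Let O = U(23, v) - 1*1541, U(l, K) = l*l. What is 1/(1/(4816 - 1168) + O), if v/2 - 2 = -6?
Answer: -3648/3691775 ≈ -0.00098814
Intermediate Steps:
v = -8 (v = 4 + 2*(-6) = 4 - 12 = -8)
U(l, K) = l²
O = -1012 (O = 23² - 1*1541 = 529 - 1541 = -1012)
1/(1/(4816 - 1168) + O) = 1/(1/(4816 - 1168) - 1012) = 1/(1/3648 - 1012) = 1/(-3691775/3648) = -3648/3691775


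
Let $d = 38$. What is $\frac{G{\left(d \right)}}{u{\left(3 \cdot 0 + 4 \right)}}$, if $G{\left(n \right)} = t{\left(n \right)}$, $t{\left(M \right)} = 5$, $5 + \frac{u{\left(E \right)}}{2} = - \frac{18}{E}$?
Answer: $- \frac{5}{19} \approx -0.26316$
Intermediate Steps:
$u{\left(E \right)} = -10 - \frac{36}{E}$ ($u{\left(E \right)} = -10 + 2 \left(- \frac{18}{E}\right) = -10 - \frac{36}{E}$)
$G{\left(n \right)} = 5$
$\frac{G{\left(d \right)}}{u{\left(3 \cdot 0 + 4 \right)}} = \frac{5}{-10 - \frac{36}{3 \cdot 0 + 4}} = \frac{5}{-10 - \frac{36}{0 + 4}} = \frac{5}{-10 - \frac{36}{4}} = \frac{5}{-10 - 9} = \frac{5}{-19} = 5 \left(- \frac{1}{19}\right) = - \frac{5}{19}$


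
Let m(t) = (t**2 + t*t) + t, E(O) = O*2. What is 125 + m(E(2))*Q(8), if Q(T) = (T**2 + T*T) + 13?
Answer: 5201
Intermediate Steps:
Q(T) = 13 + 2*T**2 (Q(T) = (T**2 + T**2) + 13 = 2*T**2 + 13 = 13 + 2*T**2)
E(O) = 2*O
m(t) = t + 2*t**2 (m(t) = (t**2 + t**2) + t = 2*t**2 + t = t + 2*t**2)
125 + m(E(2))*Q(8) = 125 + ((2*2)*(1 + 2*(2*2)))*(13 + 2*8**2) = 125 + (4*(1 + 2*4))*(13 + 2*64) = 125 + (4*(1 + 8))*(13 + 128) = 125 + (4*9)*141 = 125 + 36*141 = 125 + 5076 = 5201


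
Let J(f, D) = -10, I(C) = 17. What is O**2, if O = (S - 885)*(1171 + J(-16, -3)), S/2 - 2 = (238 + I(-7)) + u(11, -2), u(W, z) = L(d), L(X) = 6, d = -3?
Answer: 173721406401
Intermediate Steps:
u(W, z) = 6
S = 526 (S = 4 + 2*((238 + 17) + 6) = 4 + 2*(255 + 6) = 4 + 2*261 = 4 + 522 = 526)
O = -416799 (O = (526 - 885)*(1171 - 10) = -359*1161 = -416799)
O**2 = (-416799)**2 = 173721406401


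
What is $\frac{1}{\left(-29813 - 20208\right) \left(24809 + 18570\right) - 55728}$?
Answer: $- \frac{1}{2169916687} \approx -4.6085 \cdot 10^{-10}$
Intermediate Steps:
$\frac{1}{\left(-29813 - 20208\right) \left(24809 + 18570\right) - 55728} = \frac{1}{\left(-50021\right) 43379 - 55728} = \frac{1}{-2169860959 - 55728} = \frac{1}{-2169916687} = - \frac{1}{2169916687}$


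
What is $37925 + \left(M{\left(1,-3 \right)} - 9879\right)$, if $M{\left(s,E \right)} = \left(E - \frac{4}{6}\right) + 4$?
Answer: $\frac{84139}{3} \approx 28046.0$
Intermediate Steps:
$M{\left(s,E \right)} = \frac{10}{3} + E$ ($M{\left(s,E \right)} = \left(E - \frac{2}{3}\right) + 4 = \left(- \frac{2}{3} + E\right) + 4 = \frac{10}{3} + E$)
$37925 + \left(M{\left(1,-3 \right)} - 9879\right) = 37925 + \left(\left(\frac{10}{3} - 3\right) - 9879\right) = 37925 + \left(\frac{1}{3} - 9879\right) = 37925 - \frac{29636}{3} = \frac{84139}{3}$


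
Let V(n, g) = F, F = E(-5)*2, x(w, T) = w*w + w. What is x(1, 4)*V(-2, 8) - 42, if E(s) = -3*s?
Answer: 18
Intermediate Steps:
x(w, T) = w + w² (x(w, T) = w² + w = w + w²)
F = 30 (F = -3*(-5)*2 = 15*2 = 30)
V(n, g) = 30
x(1, 4)*V(-2, 8) - 42 = (1*(1 + 1))*30 - 42 = (1*2)*30 - 42 = 2*30 - 42 = 60 - 42 = 18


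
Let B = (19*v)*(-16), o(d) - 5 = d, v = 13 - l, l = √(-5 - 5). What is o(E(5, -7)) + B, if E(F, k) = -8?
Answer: -3955 + 304*I*√10 ≈ -3955.0 + 961.33*I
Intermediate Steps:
l = I*√10 (l = √(-10) = I*√10 ≈ 3.1623*I)
v = 13 - I*√10 ≈ 13.0 - 3.1623*I
o(d) = 5 + d
B = -3952 + 304*I*√10 (B = (19*(13 - I*√10))*(-16) = (247 - 19*I*√10)*(-16) = -3952 + 304*I*√10 ≈ -3952.0 + 961.33*I)
o(E(5, -7)) + B = (5 - 8) + (-3952 + 304*I*√10) = -3 + (-3952 + 304*I*√10) = -3955 + 304*I*√10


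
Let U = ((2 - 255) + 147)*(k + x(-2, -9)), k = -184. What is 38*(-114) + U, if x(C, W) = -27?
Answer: 18034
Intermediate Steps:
U = 22366 (U = ((2 - 255) + 147)*(-184 - 27) = (-253 + 147)*(-211) = -106*(-211) = 22366)
38*(-114) + U = 38*(-114) + 22366 = -4332 + 22366 = 18034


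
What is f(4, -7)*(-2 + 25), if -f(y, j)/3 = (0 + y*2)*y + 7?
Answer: -2691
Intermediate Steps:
f(y, j) = -21 - 6*y² (f(y, j) = -3*((0 + y*2)*y + 7) = -3*((0 + 2*y)*y + 7) = -3*((2*y)*y + 7) = -3*(2*y² + 7) = -3*(7 + 2*y²) = -21 - 6*y²)
f(4, -7)*(-2 + 25) = (-21 - 6*4²)*(-2 + 25) = (-21 - 6*16)*23 = (-21 - 96)*23 = -117*23 = -2691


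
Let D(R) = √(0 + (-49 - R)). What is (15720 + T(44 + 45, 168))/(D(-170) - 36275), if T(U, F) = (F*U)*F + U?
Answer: -2527745/36264 ≈ -69.704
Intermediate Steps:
D(R) = √(-49 - R)
T(U, F) = U + U*F² (T(U, F) = U*F² + U = U + U*F²)
(15720 + T(44 + 45, 168))/(D(-170) - 36275) = (15720 + (44 + 45)*(1 + 168²))/(√(-49 - 1*(-170)) - 36275) = (15720 + 89*(1 + 28224))/(√(-49 + 170) - 36275) = (15720 + 89*28225)/(√121 - 36275) = (15720 + 2512025)/(11 - 36275) = 2527745/(-36264) = 2527745*(-1/36264) = -2527745/36264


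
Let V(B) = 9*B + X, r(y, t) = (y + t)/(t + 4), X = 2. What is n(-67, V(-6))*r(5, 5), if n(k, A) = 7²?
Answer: 490/9 ≈ 54.444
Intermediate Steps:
r(y, t) = (t + y)/(4 + t)
V(B) = 2 + 9*B (V(B) = 9*B + 2 = 2 + 9*B)
n(k, A) = 49
n(-67, V(-6))*r(5, 5) = 49*((5 + 5)/(4 + 5)) = 49*(10/9) = 490/9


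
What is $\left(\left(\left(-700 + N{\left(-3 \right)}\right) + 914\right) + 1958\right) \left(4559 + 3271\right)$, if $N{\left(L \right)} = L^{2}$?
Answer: $17077230$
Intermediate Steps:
$\left(\left(\left(-700 + N{\left(-3 \right)}\right) + 914\right) + 1958\right) \left(4559 + 3271\right) = \left(\left(\left(-700 + \left(-3\right)^{2}\right) + 914\right) + 1958\right) \left(4559 + 3271\right) = \left(\left(\left(-700 + 9\right) + 914\right) + 1958\right) 7830 = \left(\left(-691 + 914\right) + 1958\right) 7830 = \left(223 + 1958\right) 7830 = 2181 \cdot 7830 = 17077230$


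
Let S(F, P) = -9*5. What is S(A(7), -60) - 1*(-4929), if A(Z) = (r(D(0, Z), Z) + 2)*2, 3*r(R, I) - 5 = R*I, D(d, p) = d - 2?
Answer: 4884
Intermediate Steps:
D(d, p) = -2 + d
r(R, I) = 5/3 + I*R/3 (r(R, I) = 5/3 + (R*I)/3 = 5/3 + (I*R)/3 = 5/3 + I*R/3)
A(Z) = 22/3 - 4*Z/3 (A(Z) = ((5/3 + Z*(-2 + 0)/3) + 2)*2 = ((5/3 + (1/3)*Z*(-2)) + 2)*2 = ((5/3 - 2*Z/3) + 2)*2 = (11/3 - 2*Z/3)*2 = 22/3 - 4*Z/3)
S(F, P) = -45
S(A(7), -60) - 1*(-4929) = -45 - 1*(-4929) = -45 + 4929 = 4884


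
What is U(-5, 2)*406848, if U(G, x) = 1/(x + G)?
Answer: -135616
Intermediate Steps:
U(G, x) = 1/(G + x)
U(-5, 2)*406848 = 406848/(-5 + 2) = 406848/(-3) = -⅓*406848 = -135616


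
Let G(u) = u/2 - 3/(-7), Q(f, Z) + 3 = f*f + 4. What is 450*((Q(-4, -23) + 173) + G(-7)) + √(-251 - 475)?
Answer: 588825/7 + 11*I*√6 ≈ 84118.0 + 26.944*I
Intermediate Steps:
Q(f, Z) = 1 + f² (Q(f, Z) = -3 + (f*f + 4) = -3 + (f² + 4) = -3 + (4 + f²) = 1 + f²)
G(u) = 3/7 + u/2 (G(u) = u*(½) - 3*(-⅐) = u/2 + 3/7 = 3/7 + u/2)
450*((Q(-4, -23) + 173) + G(-7)) + √(-251 - 475) = 450*(((1 + (-4)²) + 173) + (3/7 + (½)*(-7))) + √(-251 - 475) = 450*(((1 + 16) + 173) + (3/7 - 7/2)) + √(-726) = 450*((17 + 173) - 43/14) + 11*I*√6 = 450*(190 - 43/14) + 11*I*√6 = 450*(2617/14) + 11*I*√6 = 588825/7 + 11*I*√6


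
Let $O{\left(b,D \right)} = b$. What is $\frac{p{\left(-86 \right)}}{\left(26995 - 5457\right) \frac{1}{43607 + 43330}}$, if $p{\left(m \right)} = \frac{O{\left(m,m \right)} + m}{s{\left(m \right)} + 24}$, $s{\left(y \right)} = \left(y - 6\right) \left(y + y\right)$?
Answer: $- \frac{3738291}{85333556} \approx -0.043808$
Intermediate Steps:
$s{\left(y \right)} = 2 y \left(-6 + y\right)$ ($s{\left(y \right)} = \left(-6 + y\right) 2 y = 2 y \left(-6 + y\right)$)
$p{\left(m \right)} = \frac{2 m}{24 + 2 m \left(-6 + m\right)}$ ($p{\left(m \right)} = \frac{m + m}{2 m \left(-6 + m\right) + 24} = \frac{2 m}{24 + 2 m \left(-6 + m\right)}$)
$\frac{p{\left(-86 \right)}}{\left(26995 - 5457\right) \frac{1}{43607 + 43330}} = \frac{\left(-86\right) \frac{1}{12 - 86 \left(-6 - 86\right)}}{\left(26995 - 5457\right) \frac{1}{43607 + 43330}} = \frac{\left(-86\right) \frac{1}{12 - -7912}}{21538 \cdot \frac{1}{86937}} = \frac{\left(-86\right) \frac{1}{12 + 7912}}{21538 \cdot \frac{1}{86937}} = \frac{\left(-86\right) \frac{1}{7924}}{\frac{21538}{86937}} = \left(-86\right) \frac{1}{7924} \cdot \frac{86937}{21538} = \left(- \frac{43}{3962}\right) \frac{86937}{21538} = - \frac{3738291}{85333556}$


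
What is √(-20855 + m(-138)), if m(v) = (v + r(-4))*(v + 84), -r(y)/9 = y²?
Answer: I*√5627 ≈ 75.013*I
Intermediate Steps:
r(y) = -9*y²
m(v) = (-144 + v)*(84 + v) (m(v) = (v - 9*(-4)²)*(v + 84) = (v - 9*16)*(84 + v) = (v - 144)*(84 + v) = (-144 + v)*(84 + v))
√(-20855 + m(-138)) = √(-20855 + (-12096 + (-138)² - 60*(-138))) = √(-20855 + (-12096 + 19044 + 8280)) = √(-20855 + 15228) = √(-5627) = I*√5627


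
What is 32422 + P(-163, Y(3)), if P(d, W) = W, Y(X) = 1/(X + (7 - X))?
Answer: 226955/7 ≈ 32422.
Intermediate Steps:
Y(X) = ⅐ (Y(X) = 1/7 = ⅐)
32422 + P(-163, Y(3)) = 32422 + ⅐ = 226955/7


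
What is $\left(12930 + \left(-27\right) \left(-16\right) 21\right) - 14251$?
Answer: $7751$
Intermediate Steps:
$\left(12930 + \left(-27\right) \left(-16\right) 21\right) - 14251 = \left(12930 + 432 \cdot 21\right) - 14251 = \left(12930 + 9072\right) - 14251 = 22002 - 14251 = 7751$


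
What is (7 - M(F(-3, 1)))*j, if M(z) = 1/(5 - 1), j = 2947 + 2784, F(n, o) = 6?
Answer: 154737/4 ≈ 38684.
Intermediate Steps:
j = 5731
M(z) = 1/4
(7 - M(F(-3, 1)))*j = (7 - 1*1/4)*5731 = (7 - 1/4)*5731 = (27/4)*5731 = 154737/4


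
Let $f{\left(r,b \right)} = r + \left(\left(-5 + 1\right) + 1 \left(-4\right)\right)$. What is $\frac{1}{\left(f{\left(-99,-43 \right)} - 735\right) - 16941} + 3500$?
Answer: $\frac{62240499}{17783} \approx 3500.0$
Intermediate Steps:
$f{\left(r,b \right)} = -8 + r$ ($f{\left(r,b \right)} = r - 8 = -8 + r$)
$\frac{1}{\left(f{\left(-99,-43 \right)} - 735\right) - 16941} + 3500 = \frac{1}{\left(\left(-8 - 99\right) - 735\right) - 16941} + 3500 = \frac{1}{\left(-107 - 735\right) - 16941} + 3500 = \frac{1}{-842 - 16941} + 3500 = \frac{1}{-17783} + 3500 = - \frac{1}{17783} + 3500 = \frac{62240499}{17783}$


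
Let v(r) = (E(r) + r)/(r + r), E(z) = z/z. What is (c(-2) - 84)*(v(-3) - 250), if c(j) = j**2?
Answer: 59920/3 ≈ 19973.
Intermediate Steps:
E(z) = 1
v(r) = (1 + r)/(2*r) (v(r) = (1 + r)/(r + r) = (1 + r)/((2*r)) = (1 + r)*(1/(2*r)) = (1 + r)/(2*r))
(c(-2) - 84)*(v(-3) - 250) = ((-2)**2 - 84)*((1/2)*(1 - 3)/(-3) - 250) = (4 - 84)*((1/2)*(-1/3)*(-2) - 250) = -80*(1/3 - 250) = -80*(-749/3) = 59920/3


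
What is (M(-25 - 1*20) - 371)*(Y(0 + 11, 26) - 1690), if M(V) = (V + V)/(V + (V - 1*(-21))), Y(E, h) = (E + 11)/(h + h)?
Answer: 373528287/598 ≈ 6.2463e+5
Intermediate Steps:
Y(E, h) = (11 + E)/(2*h) (Y(E, h) = (11 + E)/((2*h)) = (11 + E)*(1/(2*h)) = (11 + E)/(2*h))
M(V) = 2*V/(21 + 2*V) (M(V) = (2*V)/(V + (V + 21)) = (2*V)/(V + (21 + V)) = (2*V)/(21 + 2*V) = 2*V/(21 + 2*V))
(M(-25 - 1*20) - 371)*(Y(0 + 11, 26) - 1690) = (2*(-25 - 1*20)/(21 + 2*(-25 - 1*20)) - 371)*((½)*(11 + (0 + 11))/26 - 1690) = (2*(-25 - 20)/(21 + 2*(-25 - 20)) - 371)*((½)*(1/26)*(11 + 11) - 1690) = (2*(-45)/(21 + 2*(-45)) - 371)*((½)*(1/26)*22 - 1690) = (2*(-45)/(21 - 90) - 371)*(11/26 - 1690) = (2*(-45)/(-69) - 371)*(-43929/26) = (2*(-45)*(-1/69) - 371)*(-43929/26) = (30/23 - 371)*(-43929/26) = -8503/23*(-43929/26) = 373528287/598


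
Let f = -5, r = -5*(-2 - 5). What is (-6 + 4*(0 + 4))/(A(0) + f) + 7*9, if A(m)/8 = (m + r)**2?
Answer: 123419/1959 ≈ 63.001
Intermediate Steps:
r = 35 (r = -5*(-7) = 35)
A(m) = 8*(35 + m)**2 (A(m) = 8*(m + 35)**2 = 8*(35 + m)**2)
(-6 + 4*(0 + 4))/(A(0) + f) + 7*9 = (-6 + 4*(0 + 4))/(8*(35 + 0)**2 - 5) + 7*9 = (-6 + 4*4)/(8*35**2 - 5) + 63 = (-6 + 16)/(8*1225 - 5) + 63 = 10/(9800 - 5) + 63 = 10/9795 + 63 = 10*(1/9795) + 63 = 2/1959 + 63 = 123419/1959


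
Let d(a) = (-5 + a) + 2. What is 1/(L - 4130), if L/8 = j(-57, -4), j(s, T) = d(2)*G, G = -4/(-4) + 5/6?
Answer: -3/12434 ≈ -0.00024127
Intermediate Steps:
d(a) = -3 + a
G = 11/6 (G = -4*(-¼) + 5*(⅙) = 1 + ⅚ = 11/6 ≈ 1.8333)
j(s, T) = -11/6 (j(s, T) = (-3 + 2)*(11/6) = -1*11/6 = -11/6)
L = -44/3 (L = 8*(-11/6) = -44/3 ≈ -14.667)
1/(L - 4130) = 1/(-44/3 - 4130) = 1/(-12434/3) = -3/12434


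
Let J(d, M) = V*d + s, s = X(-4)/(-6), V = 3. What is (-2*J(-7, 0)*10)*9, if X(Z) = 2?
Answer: 3840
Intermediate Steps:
s = -⅓ (s = 2/(-6) = 2*(-⅙) = -⅓ ≈ -0.33333)
J(d, M) = -⅓ + 3*d (J(d, M) = 3*d - ⅓ = -⅓ + 3*d)
(-2*J(-7, 0)*10)*9 = (-2*(-⅓ + 3*(-7))*10)*9 = (-2*(-⅓ - 21)*10)*9 = (-2*(-64/3)*10)*9 = ((128/3)*10)*9 = (1280/3)*9 = 3840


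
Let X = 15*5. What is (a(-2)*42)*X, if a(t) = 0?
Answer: 0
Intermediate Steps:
X = 75
(a(-2)*42)*X = (0*42)*75 = 0*75 = 0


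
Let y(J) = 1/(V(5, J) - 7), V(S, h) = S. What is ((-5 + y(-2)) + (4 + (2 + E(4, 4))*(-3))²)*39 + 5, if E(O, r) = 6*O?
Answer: 426709/2 ≈ 2.1335e+5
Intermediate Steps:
y(J) = -½ (y(J) = 1/(5 - 7) = 1/(-2) = -½)
((-5 + y(-2)) + (4 + (2 + E(4, 4))*(-3))²)*39 + 5 = ((-5 - ½) + (4 + (2 + 6*4)*(-3))²)*39 + 5 = (-11/2 + (4 + (2 + 24)*(-3))²)*39 + 5 = (-11/2 + (4 + 26*(-3))²)*39 + 5 = (-11/2 + (4 - 78)²)*39 + 5 = (-11/2 + (-74)²)*39 + 5 = (-11/2 + 5476)*39 + 5 = (10941/2)*39 + 5 = 426699/2 + 5 = 426709/2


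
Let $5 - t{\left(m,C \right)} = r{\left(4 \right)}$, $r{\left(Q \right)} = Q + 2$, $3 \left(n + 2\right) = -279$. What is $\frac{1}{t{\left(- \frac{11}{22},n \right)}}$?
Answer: $-1$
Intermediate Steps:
$n = -95$ ($n = -2 + \frac{1}{3} \left(-279\right) = -2 - 93 = -95$)
$r{\left(Q \right)} = 2 + Q$
$t{\left(m,C \right)} = -1$ ($t{\left(m,C \right)} = 5 - \left(2 + 4\right) = 5 - 6 = -1$)
$\frac{1}{t{\left(- \frac{11}{22},n \right)}} = \frac{1}{-1} = -1$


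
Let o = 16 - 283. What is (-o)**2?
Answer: 71289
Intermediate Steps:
o = -267
(-o)**2 = (-1*(-267))**2 = 267**2 = 71289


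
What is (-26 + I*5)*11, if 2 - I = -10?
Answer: 374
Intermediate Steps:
I = 12 (I = 2 - 1*(-10) = 2 + 10 = 12)
(-26 + I*5)*11 = (-26 + 12*5)*11 = (-26 + 60)*11 = 34*11 = 374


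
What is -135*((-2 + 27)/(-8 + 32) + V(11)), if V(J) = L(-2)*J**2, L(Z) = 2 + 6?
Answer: -1046565/8 ≈ -1.3082e+5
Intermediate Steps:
L(Z) = 8
V(J) = 8*J**2
-135*((-2 + 27)/(-8 + 32) + V(11)) = -135*((-2 + 27)/(-8 + 32) + 8*11**2) = -135*(25/24 + 8*121) = -135*(25*(1/24) + 968) = -135*(25/24 + 968) = -135*23257/24 = -1046565/8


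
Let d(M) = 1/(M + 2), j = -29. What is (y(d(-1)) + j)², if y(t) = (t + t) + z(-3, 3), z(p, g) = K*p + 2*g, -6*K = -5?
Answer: 2209/4 ≈ 552.25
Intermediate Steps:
K = ⅚ (K = -⅙*(-5) = ⅚ ≈ 0.83333)
d(M) = 1/(2 + M)
z(p, g) = 2*g + 5*p/6 (z(p, g) = 5*p/6 + 2*g = 2*g + 5*p/6)
y(t) = 7/2 + 2*t (y(t) = (t + t) + (2*3 + (⅚)*(-3)) = 2*t + (6 - 5/2) = 2*t + 7/2 = 7/2 + 2*t)
(y(d(-1)) + j)² = ((7/2 + 2/(2 - 1)) - 29)² = ((7/2 + 2/1) - 29)² = ((7/2 + 2*1) - 29)² = ((7/2 + 2) - 29)² = (11/2 - 29)² = (-47/2)² = 2209/4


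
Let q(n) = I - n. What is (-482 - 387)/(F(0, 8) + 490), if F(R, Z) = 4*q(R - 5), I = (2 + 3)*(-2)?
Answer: -869/470 ≈ -1.8489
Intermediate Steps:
I = -10 (I = 5*(-2) = -10)
q(n) = -10 - n
F(R, Z) = -20 - 4*R (F(R, Z) = 4*(-10 - (R - 5)) = 4*(-10 - (-5 + R)) = 4*(-10 + (5 - R)) = 4*(-5 - R) = -20 - 4*R)
(-482 - 387)/(F(0, 8) + 490) = (-482 - 387)/((-20 - 4*0) + 490) = -869/((-20 + 0) + 490) = -869/(-20 + 490) = -869/470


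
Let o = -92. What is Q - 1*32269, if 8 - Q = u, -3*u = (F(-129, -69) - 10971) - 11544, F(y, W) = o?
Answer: -119390/3 ≈ -39797.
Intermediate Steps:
F(y, W) = -92
u = 22607/3 (u = -((-92 - 10971) - 11544)/3 = -(-11063 - 11544)/3 = -⅓*(-22607) = 22607/3 ≈ 7535.7)
Q = -22583/3 (Q = 8 - 1*22607/3 = 8 - 22607/3 = -22583/3 ≈ -7527.7)
Q - 1*32269 = -22583/3 - 1*32269 = -22583/3 - 32269 = -119390/3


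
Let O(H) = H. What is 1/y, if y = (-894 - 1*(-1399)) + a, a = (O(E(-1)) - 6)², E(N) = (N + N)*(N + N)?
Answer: 1/509 ≈ 0.0019646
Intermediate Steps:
E(N) = 4*N² (E(N) = (2*N)*(2*N) = 4*N²)
a = 4 (a = (4*(-1)² - 6)² = (4*1 - 6)² = (4 - 6)² = (-2)² = 4)
y = 509 (y = (-894 - 1*(-1399)) + 4 = (-894 + 1399) + 4 = 505 + 4 = 509)
1/y = 1/509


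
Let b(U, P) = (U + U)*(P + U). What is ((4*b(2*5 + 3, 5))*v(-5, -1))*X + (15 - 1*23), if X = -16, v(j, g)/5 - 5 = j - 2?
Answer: 299512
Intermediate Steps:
v(j, g) = 15 + 5*j (v(j, g) = 25 + 5*(j - 2) = 25 + 5*(-2 + j) = 25 + (-10 + 5*j) = 15 + 5*j)
b(U, P) = 2*U*(P + U) (b(U, P) = (2*U)*(P + U) = 2*U*(P + U))
((4*b(2*5 + 3, 5))*v(-5, -1))*X + (15 - 1*23) = ((4*(2*(2*5 + 3)*(5 + (2*5 + 3))))*(15 + 5*(-5)))*(-16) + (15 - 1*23) = ((4*(2*(10 + 3)*(5 + (10 + 3))))*(15 - 25))*(-16) + (15 - 23) = ((4*(2*13*(5 + 13)))*(-10))*(-16) - 8 = ((4*(2*13*18))*(-10))*(-16) - 8 = ((4*468)*(-10))*(-16) - 8 = (1872*(-10))*(-16) - 8 = -18720*(-16) - 8 = 299520 - 8 = 299512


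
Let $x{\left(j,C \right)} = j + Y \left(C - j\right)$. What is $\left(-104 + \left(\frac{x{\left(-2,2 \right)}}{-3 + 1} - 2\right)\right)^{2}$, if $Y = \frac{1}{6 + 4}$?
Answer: $\frac{276676}{25} \approx 11067.0$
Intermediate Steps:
$Y = \frac{1}{10} \approx 0.1$
$x{\left(j,C \right)} = \frac{C}{10} + \frac{9 j}{10}$ ($x{\left(j,C \right)} = j + \frac{C - j}{10} = j + \left(- \frac{j}{10} + \frac{C}{10}\right) = \frac{C}{10} + \frac{9 j}{10}$)
$\left(-104 + \left(\frac{x{\left(-2,2 \right)}}{-3 + 1} - 2\right)\right)^{2} = \left(-104 - \left(2 - \frac{\frac{1}{10} \cdot 2 + \frac{9}{10} \left(-2\right)}{-3 + 1}\right)\right)^{2} = \left(-104 - \left(2 - \frac{\frac{1}{5} - \frac{9}{5}}{-2}\right)\right)^{2} = \left(-104 - \frac{6}{5}\right)^{2} = \left(- \frac{526}{5}\right)^{2} = \frac{276676}{25}$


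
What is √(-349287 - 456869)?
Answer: 2*I*√201539 ≈ 897.86*I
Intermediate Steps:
√(-349287 - 456869) = √(-806156) = 2*I*√201539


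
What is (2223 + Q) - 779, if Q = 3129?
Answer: 4573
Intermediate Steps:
(2223 + Q) - 779 = (2223 + 3129) - 779 = 5352 - 779 = 4573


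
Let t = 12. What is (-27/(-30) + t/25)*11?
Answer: 759/50 ≈ 15.180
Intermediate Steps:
(-27/(-30) + t/25)*11 = (-27/(-30) + 12/25)*11 = (-27*(-1/30) + 12*(1/25))*11 = (9/10 + 12/25)*11 = (69/50)*11 = 759/50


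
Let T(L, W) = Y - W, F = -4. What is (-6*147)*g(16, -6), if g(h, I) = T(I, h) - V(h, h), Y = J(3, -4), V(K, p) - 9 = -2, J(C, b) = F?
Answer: 23814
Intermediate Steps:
J(C, b) = -4
V(K, p) = 7 (V(K, p) = 9 - 2 = 7)
Y = -4
T(L, W) = -4 - W
g(h, I) = -11 - h (g(h, I) = (-4 - h) - 1*7 = (-4 - h) - 7 = -11 - h)
(-6*147)*g(16, -6) = (-6*147)*(-11 - 1*16) = -882*(-11 - 16) = -882*(-27) = 23814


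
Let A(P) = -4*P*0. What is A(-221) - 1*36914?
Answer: -36914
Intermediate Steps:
A(P) = 0
A(-221) - 1*36914 = 0 - 1*36914 = 0 - 36914 = -36914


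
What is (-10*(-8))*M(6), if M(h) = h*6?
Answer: 2880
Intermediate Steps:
M(h) = 6*h
(-10*(-8))*M(6) = (-10*(-8))*(6*6) = 80*36 = 2880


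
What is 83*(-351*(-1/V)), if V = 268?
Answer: 29133/268 ≈ 108.71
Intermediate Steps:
83*(-351*(-1/V)) = 83*(-351/((-1*268))) = 83*(-351/(-268)) = 83*(-351*(-1/268)) = 83*(351/268) = 29133/268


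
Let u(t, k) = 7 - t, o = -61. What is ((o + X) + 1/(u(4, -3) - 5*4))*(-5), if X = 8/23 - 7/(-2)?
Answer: 223695/782 ≈ 286.06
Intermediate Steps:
X = 177/46 (X = 8*(1/23) - 7*(-½) = 8/23 + 7/2 = 177/46 ≈ 3.8478)
((o + X) + 1/(u(4, -3) - 5*4))*(-5) = ((-61 + 177/46) + 1/((7 - 1*4) - 5*4))*(-5) = (-2629/46 + 1/((7 - 4) - 20))*(-5) = (-2629/46 + 1/(3 - 20))*(-5) = (-2629/46 + 1/(-17))*(-5) = (-2629/46 - 1/17)*(-5) = -44739/782*(-5) = 223695/782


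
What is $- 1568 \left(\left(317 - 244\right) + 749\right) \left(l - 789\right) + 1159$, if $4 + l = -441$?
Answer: $1590498823$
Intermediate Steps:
$l = -445$ ($l = -4 - 441 = -445$)
$- 1568 \left(\left(317 - 244\right) + 749\right) \left(l - 789\right) + 1159 = - 1568 \left(\left(317 - 244\right) + 749\right) \left(-445 - 789\right) + 1159 = - 1568 \left(73 + 749\right) \left(-1234\right) + 1159 = - 1568 \cdot 822 \left(-1234\right) + 1159 = \left(-1568\right) \left(-1014348\right) + 1159 = 1590497664 + 1159 = 1590498823$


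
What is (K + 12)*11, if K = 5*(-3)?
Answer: -33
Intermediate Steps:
K = -15
(K + 12)*11 = (-15 + 12)*11 = -3*11 = -33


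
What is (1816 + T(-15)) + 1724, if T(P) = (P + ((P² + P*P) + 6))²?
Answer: 198021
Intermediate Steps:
T(P) = (6 + P + 2*P²)² (T(P) = (P + ((P² + P²) + 6))² = (P + (2*P² + 6))² = (P + (6 + 2*P²))² = (6 + P + 2*P²)²)
(1816 + T(-15)) + 1724 = (1816 + (6 - 15 + 2*(-15)²)²) + 1724 = (1816 + (6 - 15 + 2*225)²) + 1724 = (1816 + (6 - 15 + 450)²) + 1724 = (1816 + 441²) + 1724 = (1816 + 194481) + 1724 = 196297 + 1724 = 198021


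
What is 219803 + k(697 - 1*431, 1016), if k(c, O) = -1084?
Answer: 218719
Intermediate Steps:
219803 + k(697 - 1*431, 1016) = 219803 - 1084 = 218719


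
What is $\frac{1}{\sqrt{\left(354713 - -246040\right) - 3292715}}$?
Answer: $- \frac{i \sqrt{54938}}{384566} \approx - 0.00060949 i$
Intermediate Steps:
$\frac{1}{\sqrt{\left(354713 - -246040\right) - 3292715}} = \frac{1}{\sqrt{\left(354713 + 246040\right) - 3292715}} = \frac{1}{\sqrt{600753 - 3292715}} = \frac{1}{\sqrt{-2691962}} = \frac{1}{7 i \sqrt{54938}} = - \frac{i \sqrt{54938}}{384566}$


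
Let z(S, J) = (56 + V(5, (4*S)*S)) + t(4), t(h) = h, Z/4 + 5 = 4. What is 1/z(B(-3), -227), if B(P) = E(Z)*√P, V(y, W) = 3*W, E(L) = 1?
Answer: 1/24 ≈ 0.041667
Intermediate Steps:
Z = -4 (Z = -20 + 4*4 = -20 + 16 = -4)
B(P) = √P (B(P) = 1*√P = √P)
z(S, J) = 60 + 12*S² (z(S, J) = (56 + 3*((4*S)*S)) + 4 = (56 + 3*(4*S²)) + 4 = (56 + 12*S²) + 4 = 60 + 12*S²)
1/z(B(-3), -227) = 1/(60 + 12*(√(-3))²) = 1/(60 + 12*(I*√3)²) = 1/(60 + 12*(-3)) = 1/(60 - 36) = 1/24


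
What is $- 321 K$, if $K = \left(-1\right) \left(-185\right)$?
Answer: $-59385$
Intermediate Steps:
$K = 185$
$- 321 K = \left(-321\right) 185 = -59385$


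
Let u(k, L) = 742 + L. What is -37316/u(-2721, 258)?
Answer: -9329/250 ≈ -37.316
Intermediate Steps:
-37316/u(-2721, 258) = -37316/(742 + 258) = -37316/1000 = -37316*1/1000 = -9329/250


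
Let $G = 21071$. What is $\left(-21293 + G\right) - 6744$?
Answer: $-6966$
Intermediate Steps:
$\left(-21293 + G\right) - 6744 = \left(-21293 + 21071\right) - 6744 = -222 - 6744 = -6966$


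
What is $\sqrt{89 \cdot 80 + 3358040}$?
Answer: $2 \sqrt{841290} \approx 1834.4$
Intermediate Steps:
$\sqrt{89 \cdot 80 + 3358040} = \sqrt{7120 + 3358040} = \sqrt{3365160} = 2 \sqrt{841290}$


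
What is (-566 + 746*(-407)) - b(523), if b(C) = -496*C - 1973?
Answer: -42807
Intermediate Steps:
b(C) = -1973 - 496*C
(-566 + 746*(-407)) - b(523) = (-566 + 746*(-407)) - (-1973 - 496*523) = (-566 - 303622) - (-1973 - 259408) = -304188 - 1*(-261381) = -304188 + 261381 = -42807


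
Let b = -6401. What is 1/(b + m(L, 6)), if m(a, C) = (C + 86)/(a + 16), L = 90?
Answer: -53/339207 ≈ -0.00015625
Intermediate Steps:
m(a, C) = (86 + C)/(16 + a)
1/(b + m(L, 6)) = 1/(-6401 + (86 + 6)/(16 + 90)) = 1/(-6401 + 92/106) = 1/(-6401 + (1/106)*92) = 1/(-6401 + 46/53) = 1/(-339207/53) = -53/339207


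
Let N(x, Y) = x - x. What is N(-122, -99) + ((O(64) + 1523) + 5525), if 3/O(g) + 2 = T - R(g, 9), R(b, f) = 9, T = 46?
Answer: 246683/35 ≈ 7048.1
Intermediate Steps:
N(x, Y) = 0
O(g) = 3/35 (O(g) = 3/(-2 + (46 - 1*9)) = 3/(-2 + (46 - 9)) = 3/(-2 + 37) = 3/35)
N(-122, -99) + ((O(64) + 1523) + 5525) = 0 + ((3/35 + 1523) + 5525) = 0 + (53308/35 + 5525) = 0 + 246683/35 = 246683/35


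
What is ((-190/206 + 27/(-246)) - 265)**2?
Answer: 5048591066649/71334916 ≈ 70773.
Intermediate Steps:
((-190/206 + 27/(-246)) - 265)**2 = ((-190*1/206 + 27*(-1/246)) - 265)**2 = ((-95/103 - 9/82) - 265)**2 = (-8717/8446 - 265)**2 = (-2246907/8446)**2 = 5048591066649/71334916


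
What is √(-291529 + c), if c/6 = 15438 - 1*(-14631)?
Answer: I*√111115 ≈ 333.34*I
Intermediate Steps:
c = 180414 (c = 6*(15438 - 1*(-14631)) = 6*(15438 + 14631) = 6*30069 = 180414)
√(-291529 + c) = √(-291529 + 180414) = √(-111115) = I*√111115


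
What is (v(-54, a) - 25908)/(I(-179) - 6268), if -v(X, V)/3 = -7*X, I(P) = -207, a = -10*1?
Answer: 27042/6475 ≈ 4.1764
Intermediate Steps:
a = -10
v(X, V) = 21*X (v(X, V) = -(-21)*X = 21*X)
(v(-54, a) - 25908)/(I(-179) - 6268) = (21*(-54) - 25908)/(-207 - 6268) = (-1134 - 25908)/(-6475) = -27042*(-1/6475) = 27042/6475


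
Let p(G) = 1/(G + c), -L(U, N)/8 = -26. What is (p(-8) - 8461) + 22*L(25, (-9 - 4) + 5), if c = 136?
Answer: -497279/128 ≈ -3885.0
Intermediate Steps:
L(U, N) = 208 (L(U, N) = -8*(-26) = 208)
p(G) = 1/(136 + G) (p(G) = 1/(G + 136) = 1/(136 + G))
(p(-8) - 8461) + 22*L(25, (-9 - 4) + 5) = (1/(136 - 8) - 8461) + 22*208 = (1/128 - 8461) + 4576 = -1083007/128 + 4576 = -497279/128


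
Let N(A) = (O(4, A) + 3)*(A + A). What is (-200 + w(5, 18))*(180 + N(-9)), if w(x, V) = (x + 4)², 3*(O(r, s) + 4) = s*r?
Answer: -49266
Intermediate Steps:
O(r, s) = -4 + r*s/3 (O(r, s) = -4 + (s*r)/3 = -4 + (r*s)/3 = -4 + r*s/3)
N(A) = 2*A*(-1 + 4*A/3) (N(A) = ((-4 + (⅓)*4*A) + 3)*(A + A) = ((-4 + 4*A/3) + 3)*(2*A) = (-1 + 4*A/3)*(2*A) = 2*A*(-1 + 4*A/3))
w(x, V) = (4 + x)²
(-200 + w(5, 18))*(180 + N(-9)) = (-200 + (4 + 5)²)*(180 + (⅔)*(-9)*(-3 + 4*(-9))) = (-200 + 9²)*(180 + (⅔)*(-9)*(-3 - 36)) = (-200 + 81)*(180 + (⅔)*(-9)*(-39)) = -119*(180 + 234) = -119*414 = -49266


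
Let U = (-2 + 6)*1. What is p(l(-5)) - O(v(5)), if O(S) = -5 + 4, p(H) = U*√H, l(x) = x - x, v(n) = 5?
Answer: 1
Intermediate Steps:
l(x) = 0
U = 4 (U = 4*1 = 4)
p(H) = 4*√H
O(S) = -1
p(l(-5)) - O(v(5)) = 4*√0 - 1*(-1) = 4*0 + 1 = 0 + 1 = 1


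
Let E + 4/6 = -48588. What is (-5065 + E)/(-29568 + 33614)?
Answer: -160961/12138 ≈ -13.261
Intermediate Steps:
E = -145766/3 (E = -2/3 - 48588 = -145766/3 ≈ -48589.)
(-5065 + E)/(-29568 + 33614) = (-5065 - 145766/3)/(-29568 + 33614) = -160961/3/4046 = -160961/3*1/4046 = -160961/12138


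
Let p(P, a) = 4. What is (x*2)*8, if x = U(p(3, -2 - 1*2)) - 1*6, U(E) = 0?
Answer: -96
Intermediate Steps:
x = -6 (x = 0 - 1*6 = 0 - 6 = -6)
(x*2)*8 = -6*2*8 = -12*8 = -96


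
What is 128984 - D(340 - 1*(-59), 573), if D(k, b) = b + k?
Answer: 128012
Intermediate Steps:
128984 - D(340 - 1*(-59), 573) = 128984 - (573 + (340 - 1*(-59))) = 128984 - (573 + (340 + 59)) = 128984 - (573 + 399) = 128984 - 1*972 = 128984 - 972 = 128012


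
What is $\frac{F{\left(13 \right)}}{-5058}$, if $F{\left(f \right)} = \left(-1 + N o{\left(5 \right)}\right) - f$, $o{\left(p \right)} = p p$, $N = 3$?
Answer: $- \frac{61}{5058} \approx -0.01206$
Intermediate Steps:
$o{\left(p \right)} = p^{2}$
$F{\left(f \right)} = 74 - f$ ($F{\left(f \right)} = \left(-1 + 3 \cdot 5^{2}\right) - f = \left(-1 + 3 \cdot 25\right) - f = \left(-1 + 75\right) - f = 74 - f$)
$\frac{F{\left(13 \right)}}{-5058} = \frac{74 - 13}{-5058} = \left(74 - 13\right) \left(- \frac{1}{5058}\right) = 61 \left(- \frac{1}{5058}\right) = - \frac{61}{5058}$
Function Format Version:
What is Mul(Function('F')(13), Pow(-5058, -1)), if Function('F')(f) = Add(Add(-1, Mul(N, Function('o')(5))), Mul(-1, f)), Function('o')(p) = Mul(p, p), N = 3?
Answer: Rational(-61, 5058) ≈ -0.012060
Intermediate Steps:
Function('o')(p) = Pow(p, 2)
Function('F')(f) = Add(74, Mul(-1, f)) (Function('F')(f) = Add(Add(-1, Mul(3, Pow(5, 2))), Mul(-1, f)) = Add(Add(-1, Mul(3, 25)), Mul(-1, f)) = Add(Add(-1, 75), Mul(-1, f)) = Add(74, Mul(-1, f)))
Mul(Function('F')(13), Pow(-5058, -1)) = Mul(Add(74, Mul(-1, 13)), Pow(-5058, -1)) = Mul(Add(74, -13), Rational(-1, 5058)) = Mul(61, Rational(-1, 5058)) = Rational(-61, 5058)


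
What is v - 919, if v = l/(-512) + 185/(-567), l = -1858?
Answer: -132915305/145152 ≈ -915.70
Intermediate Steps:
v = 479383/145152 (v = -1858/(-512) + 185/(-567) = -1858*(-1/512) + 185*(-1/567) = 929/256 - 185/567 = 479383/145152 ≈ 3.3026)
v - 919 = 479383/145152 - 919 = -132915305/145152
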